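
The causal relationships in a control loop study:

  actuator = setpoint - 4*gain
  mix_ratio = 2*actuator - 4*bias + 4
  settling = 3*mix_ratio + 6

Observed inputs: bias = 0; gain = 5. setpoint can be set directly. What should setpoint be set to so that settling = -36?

Substituting into the actuator equation gives actuator = setpoint - 20.
This gives mix_ratio = 2*setpoint - 36.
Substituting into the settling equation gives settling = 6*setpoint - 102.
Solve 6*setpoint - 102 = -36: setpoint = (-36 + 102) / 6 = 11.

setpoint = 11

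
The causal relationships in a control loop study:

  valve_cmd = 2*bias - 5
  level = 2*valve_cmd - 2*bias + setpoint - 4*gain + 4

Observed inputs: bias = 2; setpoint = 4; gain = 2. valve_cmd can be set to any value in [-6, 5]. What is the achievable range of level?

-16 to 6

Intervening on valve_cmd fixes its value directly, overriding its dependence on bias.
Substituting into the level equation gives level = 2*valve_cmd - 4.
Linear in valve_cmd, so extremes are at the endpoints: valve_cmd = -6 gives level = -16; valve_cmd = 5 gives level = 6.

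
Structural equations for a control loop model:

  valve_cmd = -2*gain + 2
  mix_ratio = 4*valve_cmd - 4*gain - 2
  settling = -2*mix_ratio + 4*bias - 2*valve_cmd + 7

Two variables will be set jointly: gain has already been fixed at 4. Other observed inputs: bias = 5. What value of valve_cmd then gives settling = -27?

With gain held at 4:
Intervening on valve_cmd fixes its value directly, overriding its dependence on gain.
Substituting into the mix_ratio equation gives mix_ratio = 4*valve_cmd - 18.
Substituting into the settling equation gives settling = -10*valve_cmd + 63.
Solve -10*valve_cmd + 63 = -27: valve_cmd = (-27 - 63) / -10 = 9.

valve_cmd = 9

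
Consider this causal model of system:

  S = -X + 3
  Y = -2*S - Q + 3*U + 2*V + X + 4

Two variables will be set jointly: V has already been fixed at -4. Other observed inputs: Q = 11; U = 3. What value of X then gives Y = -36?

With V held at -4:
Substituting into the Y equation gives Y = 3*X - 12.
Solve 3*X - 12 = -36: X = (-36 + 12) / 3 = -8.

X = -8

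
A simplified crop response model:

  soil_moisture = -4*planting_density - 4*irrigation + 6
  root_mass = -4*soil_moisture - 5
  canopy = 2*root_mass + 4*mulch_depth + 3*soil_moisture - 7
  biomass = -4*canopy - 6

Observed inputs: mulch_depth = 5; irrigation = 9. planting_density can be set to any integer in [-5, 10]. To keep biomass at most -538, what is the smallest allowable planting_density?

Substituting into the soil_moisture equation gives soil_moisture = -4*planting_density - 30.
root_mass becomes 16*planting_density + 115.
Substituting into the canopy equation gives canopy = 20*planting_density + 153.
So biomass = -80*planting_density - 618.
Require -80*planting_density - 618 ≤ -538, so planting_density ≥ -1.
The smallest integer in [-5, 10] satisfying this is -1.

planting_density = -1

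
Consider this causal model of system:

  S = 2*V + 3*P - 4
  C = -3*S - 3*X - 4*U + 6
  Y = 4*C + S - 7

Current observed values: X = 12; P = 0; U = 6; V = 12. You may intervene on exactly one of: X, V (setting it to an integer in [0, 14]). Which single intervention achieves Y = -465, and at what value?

set V = 13

Intervening on X: Y = -12*X - 299. Reaching -465 requires X = 83/6, not an integer.
Intervening on V: with other inputs at their observed values, Y = -22*V - 179. Solving for -465 gives V = 13, within [0, 14].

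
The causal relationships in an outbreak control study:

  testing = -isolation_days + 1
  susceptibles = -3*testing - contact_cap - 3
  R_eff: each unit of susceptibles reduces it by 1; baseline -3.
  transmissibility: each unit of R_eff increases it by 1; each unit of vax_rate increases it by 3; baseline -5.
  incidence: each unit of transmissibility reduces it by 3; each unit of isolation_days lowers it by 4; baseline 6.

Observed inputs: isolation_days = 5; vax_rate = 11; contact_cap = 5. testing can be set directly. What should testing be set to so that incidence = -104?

testing = -1

Intervening on testing fixes its value directly, overriding its dependence on isolation_days.
Substituting into the susceptibles equation gives susceptibles = -3*testing - 8.
R_eff becomes 3*testing + 5.
So transmissibility = 3*testing + 33.
Substituting into the incidence equation gives incidence = -9*testing - 113.
Solve -9*testing - 113 = -104: testing = (-104 + 113) / -9 = -1.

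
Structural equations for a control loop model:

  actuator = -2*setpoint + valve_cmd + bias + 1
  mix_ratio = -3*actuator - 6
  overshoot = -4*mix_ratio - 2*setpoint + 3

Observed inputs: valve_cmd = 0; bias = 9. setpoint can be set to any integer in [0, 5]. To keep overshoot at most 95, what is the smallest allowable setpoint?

Substituting into the actuator equation gives actuator = -2*setpoint + 10.
So mix_ratio = 6*setpoint - 36.
overshoot becomes -26*setpoint + 147.
Require -26*setpoint + 147 ≤ 95, so setpoint ≥ 2.
The smallest integer in [0, 5] satisfying this is 2.

setpoint = 2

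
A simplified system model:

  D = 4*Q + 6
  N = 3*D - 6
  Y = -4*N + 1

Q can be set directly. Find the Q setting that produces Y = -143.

Substituting into the N equation gives N = 12*Q + 12.
Substituting into the Y equation gives Y = -48*Q - 47.
Solve -48*Q - 47 = -143: Q = (-143 + 47) / -48 = 2.

Q = 2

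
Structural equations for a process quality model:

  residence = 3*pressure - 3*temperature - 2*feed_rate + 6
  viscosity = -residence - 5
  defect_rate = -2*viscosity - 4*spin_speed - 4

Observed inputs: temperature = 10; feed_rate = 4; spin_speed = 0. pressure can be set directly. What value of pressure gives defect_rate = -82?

pressure = -4

Substituting into the residence equation gives residence = 3*pressure - 32.
Substituting into the viscosity equation gives viscosity = -3*pressure + 27.
defect_rate becomes 6*pressure - 58.
Solve 6*pressure - 58 = -82: pressure = (-82 + 58) / 6 = -4.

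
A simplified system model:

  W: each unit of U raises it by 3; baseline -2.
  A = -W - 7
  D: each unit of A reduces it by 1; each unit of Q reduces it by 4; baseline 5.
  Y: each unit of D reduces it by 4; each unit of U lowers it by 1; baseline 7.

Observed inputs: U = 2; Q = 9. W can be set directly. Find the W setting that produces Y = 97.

W = 1

Intervening on W fixes its value directly, overriding its dependence on U.
Substituting into the D equation gives D = W - 24.
This gives Y = -4*W + 101.
Solve -4*W + 101 = 97: W = (97 - 101) / -4 = 1.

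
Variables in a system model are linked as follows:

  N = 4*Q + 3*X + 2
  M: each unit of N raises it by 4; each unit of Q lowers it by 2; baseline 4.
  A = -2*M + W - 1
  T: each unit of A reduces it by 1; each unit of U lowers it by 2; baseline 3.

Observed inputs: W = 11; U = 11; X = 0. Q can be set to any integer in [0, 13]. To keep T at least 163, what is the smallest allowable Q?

Q = 6

Substituting into the N equation gives N = 4*Q + 2.
Substituting into the M equation gives M = 14*Q + 12.
Substituting into the A equation gives A = -28*Q - 14.
So T = 28*Q - 5.
Require 28*Q - 5 ≥ 163, so Q ≥ 6.
The smallest integer in [0, 13] satisfying this is 6.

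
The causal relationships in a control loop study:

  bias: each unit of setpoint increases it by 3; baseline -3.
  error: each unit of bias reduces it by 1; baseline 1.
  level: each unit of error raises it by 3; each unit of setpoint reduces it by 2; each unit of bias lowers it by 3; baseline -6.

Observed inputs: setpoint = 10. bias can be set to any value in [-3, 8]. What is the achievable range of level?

Intervening on bias fixes its value directly, overriding its dependence on setpoint.
Substituting into the level equation gives level = -6*bias - 23.
Linear in bias, so extremes are at the endpoints: bias = -3 gives level = -5; bias = 8 gives level = -71.

-71 to -5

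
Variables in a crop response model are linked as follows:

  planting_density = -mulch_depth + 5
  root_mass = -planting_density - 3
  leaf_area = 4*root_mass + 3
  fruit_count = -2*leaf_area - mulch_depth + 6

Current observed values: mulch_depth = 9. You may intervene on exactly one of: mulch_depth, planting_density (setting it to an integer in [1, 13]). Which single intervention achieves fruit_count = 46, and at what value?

Intervening on mulch_depth: with other inputs at their observed values, fruit_count = -9*mulch_depth + 64. Solving for 46 gives mulch_depth = 2, within [1, 13].
Intervening on planting_density: fruit_count = 8*planting_density + 15. Reaching 46 requires planting_density = 31/8, not an integer.

set mulch_depth = 2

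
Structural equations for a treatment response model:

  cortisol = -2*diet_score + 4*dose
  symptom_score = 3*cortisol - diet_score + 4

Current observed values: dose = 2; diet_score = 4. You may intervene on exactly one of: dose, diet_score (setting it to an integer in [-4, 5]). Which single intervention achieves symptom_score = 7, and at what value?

set diet_score = 3

Intervening on dose: symptom_score = 12*dose - 24. Reaching 7 requires dose = 31/12, not an integer.
Intervening on diet_score: with other inputs at their observed values, symptom_score = -7*diet_score + 28. Solving for 7 gives diet_score = 3, within [-4, 5].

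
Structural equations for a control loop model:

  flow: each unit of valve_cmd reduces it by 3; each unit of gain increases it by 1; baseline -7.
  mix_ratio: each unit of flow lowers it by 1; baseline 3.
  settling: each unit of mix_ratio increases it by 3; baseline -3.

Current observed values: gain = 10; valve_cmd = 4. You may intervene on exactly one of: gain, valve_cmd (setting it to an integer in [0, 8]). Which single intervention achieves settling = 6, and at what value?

Intervening on gain: settling = -3*gain + 63. Reaching 6 requires gain = 19, outside [0, 8].
Intervening on valve_cmd: with other inputs at their observed values, settling = 9*valve_cmd - 3. Solving for 6 gives valve_cmd = 1, within [0, 8].

set valve_cmd = 1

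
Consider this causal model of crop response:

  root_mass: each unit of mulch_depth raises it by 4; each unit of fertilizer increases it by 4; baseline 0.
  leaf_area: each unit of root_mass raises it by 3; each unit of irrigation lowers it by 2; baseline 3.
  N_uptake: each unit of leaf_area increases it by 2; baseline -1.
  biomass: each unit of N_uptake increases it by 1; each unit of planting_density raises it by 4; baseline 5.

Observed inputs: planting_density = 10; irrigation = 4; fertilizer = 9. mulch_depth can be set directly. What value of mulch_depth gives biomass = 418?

mulch_depth = 7

Substituting into the root_mass equation gives root_mass = 4*mulch_depth + 36.
Substituting into the leaf_area equation gives leaf_area = 12*mulch_depth + 103.
Substituting into the N_uptake equation gives N_uptake = 24*mulch_depth + 205.
Substituting into the biomass equation gives biomass = 24*mulch_depth + 250.
Solve 24*mulch_depth + 250 = 418: mulch_depth = (418 - 250) / 24 = 7.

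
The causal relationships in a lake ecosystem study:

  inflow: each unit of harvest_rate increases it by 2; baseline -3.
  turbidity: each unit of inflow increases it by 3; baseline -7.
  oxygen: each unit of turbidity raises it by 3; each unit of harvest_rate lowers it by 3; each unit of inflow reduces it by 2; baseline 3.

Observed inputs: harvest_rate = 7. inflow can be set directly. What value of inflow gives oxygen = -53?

inflow = -2

Intervening on inflow fixes its value directly, overriding its dependence on harvest_rate.
Substituting into the oxygen equation gives oxygen = 7*inflow - 39.
Solve 7*inflow - 39 = -53: inflow = (-53 + 39) / 7 = -2.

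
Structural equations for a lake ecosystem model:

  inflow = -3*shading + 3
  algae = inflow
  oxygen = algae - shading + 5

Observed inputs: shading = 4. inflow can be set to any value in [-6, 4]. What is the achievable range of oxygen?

Intervening on inflow fixes its value directly, overriding its dependence on shading.
Substituting into the oxygen equation gives oxygen = inflow + 1.
Linear in inflow, so extremes are at the endpoints: inflow = -6 gives oxygen = -5; inflow = 4 gives oxygen = 5.

-5 to 5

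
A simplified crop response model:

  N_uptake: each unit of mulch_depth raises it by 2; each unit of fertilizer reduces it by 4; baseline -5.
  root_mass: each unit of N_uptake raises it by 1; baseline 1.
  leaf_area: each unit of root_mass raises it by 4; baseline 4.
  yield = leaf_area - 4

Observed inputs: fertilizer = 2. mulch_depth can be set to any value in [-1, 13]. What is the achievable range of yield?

-56 to 56

Substituting into the N_uptake equation gives N_uptake = 2*mulch_depth - 13.
So root_mass = 2*mulch_depth - 12.
Substituting into the leaf_area equation gives leaf_area = 8*mulch_depth - 44.
Substituting into the yield equation gives yield = 8*mulch_depth - 48.
Linear in mulch_depth, so extremes are at the endpoints: mulch_depth = -1 gives yield = -56; mulch_depth = 13 gives yield = 56.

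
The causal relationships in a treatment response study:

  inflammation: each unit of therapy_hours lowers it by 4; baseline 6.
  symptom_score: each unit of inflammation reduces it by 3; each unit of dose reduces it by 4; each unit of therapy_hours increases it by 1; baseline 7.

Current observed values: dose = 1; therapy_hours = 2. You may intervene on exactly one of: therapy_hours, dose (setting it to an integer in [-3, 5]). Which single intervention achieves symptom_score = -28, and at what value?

set therapy_hours = -1

Intervening on therapy_hours: with other inputs at their observed values, symptom_score = 13*therapy_hours - 15. Solving for -28 gives therapy_hours = -1, within [-3, 5].
Intervening on dose: symptom_score = -4*dose + 15. Reaching -28 requires dose = 43/4, not an integer.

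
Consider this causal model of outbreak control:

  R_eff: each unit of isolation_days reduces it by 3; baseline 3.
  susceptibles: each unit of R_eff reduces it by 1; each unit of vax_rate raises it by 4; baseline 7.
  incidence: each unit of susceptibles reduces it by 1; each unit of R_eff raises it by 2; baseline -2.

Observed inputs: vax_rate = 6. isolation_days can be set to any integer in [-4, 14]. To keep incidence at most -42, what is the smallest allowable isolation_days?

isolation_days = 2

Substituting into the susceptibles equation gives susceptibles = 3*isolation_days + 28.
So incidence = -9*isolation_days - 24.
Require -9*isolation_days - 24 ≤ -42, so isolation_days ≥ 2.
The smallest integer in [-4, 14] satisfying this is 2.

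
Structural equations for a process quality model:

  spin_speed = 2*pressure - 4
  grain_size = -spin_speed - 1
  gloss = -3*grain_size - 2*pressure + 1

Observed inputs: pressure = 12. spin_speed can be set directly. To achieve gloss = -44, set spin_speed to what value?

Intervening on spin_speed fixes its value directly, overriding its dependence on pressure.
Substituting into the gloss equation gives gloss = 3*spin_speed - 20.
Solve 3*spin_speed - 20 = -44: spin_speed = (-44 + 20) / 3 = -8.

spin_speed = -8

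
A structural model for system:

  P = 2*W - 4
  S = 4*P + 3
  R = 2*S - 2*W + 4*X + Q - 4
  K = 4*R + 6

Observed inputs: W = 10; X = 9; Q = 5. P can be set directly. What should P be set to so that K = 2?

P = -3

Intervening on P fixes its value directly, overriding its dependence on W.
Substituting into the R equation gives R = 8*P + 23.
Substituting into the K equation gives K = 32*P + 98.
Solve 32*P + 98 = 2: P = (2 - 98) / 32 = -3.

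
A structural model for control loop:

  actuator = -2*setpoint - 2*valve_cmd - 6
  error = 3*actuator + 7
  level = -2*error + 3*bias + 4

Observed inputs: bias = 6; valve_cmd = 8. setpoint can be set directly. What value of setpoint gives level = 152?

Substituting into the actuator equation gives actuator = -2*setpoint - 22.
error becomes -6*setpoint - 59.
So level = 12*setpoint + 140.
Solve 12*setpoint + 140 = 152: setpoint = (152 - 140) / 12 = 1.

setpoint = 1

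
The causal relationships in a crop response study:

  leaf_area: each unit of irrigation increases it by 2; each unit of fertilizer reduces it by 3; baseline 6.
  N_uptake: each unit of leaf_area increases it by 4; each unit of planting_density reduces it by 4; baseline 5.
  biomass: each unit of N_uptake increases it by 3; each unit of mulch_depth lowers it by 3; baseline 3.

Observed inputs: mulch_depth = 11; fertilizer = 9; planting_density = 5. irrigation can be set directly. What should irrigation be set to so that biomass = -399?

Substituting into the leaf_area equation gives leaf_area = 2*irrigation - 21.
Substituting into the N_uptake equation gives N_uptake = 8*irrigation - 99.
biomass becomes 24*irrigation - 327.
Solve 24*irrigation - 327 = -399: irrigation = (-399 + 327) / 24 = -3.

irrigation = -3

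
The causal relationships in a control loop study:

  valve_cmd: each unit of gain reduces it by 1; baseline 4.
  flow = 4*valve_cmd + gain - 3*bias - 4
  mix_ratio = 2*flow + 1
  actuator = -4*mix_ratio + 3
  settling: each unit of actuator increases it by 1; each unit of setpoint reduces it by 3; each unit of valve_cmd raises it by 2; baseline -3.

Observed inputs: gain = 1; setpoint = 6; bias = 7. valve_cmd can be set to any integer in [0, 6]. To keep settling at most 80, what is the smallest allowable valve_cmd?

valve_cmd = 3

Intervening on valve_cmd fixes its value directly, overriding its dependence on gain.
Substituting into the flow equation gives flow = 4*valve_cmd - 24.
mix_ratio becomes 8*valve_cmd - 47.
Substituting into the actuator equation gives actuator = -32*valve_cmd + 191.
Substituting into the settling equation gives settling = -30*valve_cmd + 170.
Require -30*valve_cmd + 170 ≤ 80, so valve_cmd ≥ 3.
The smallest integer in [0, 6] satisfying this is 3.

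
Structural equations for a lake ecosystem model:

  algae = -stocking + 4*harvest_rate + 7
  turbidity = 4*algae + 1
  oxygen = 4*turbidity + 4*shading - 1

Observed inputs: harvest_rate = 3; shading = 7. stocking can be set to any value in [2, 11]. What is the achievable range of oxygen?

159 to 303

Substituting into the algae equation gives algae = -stocking + 19.
Substituting into the turbidity equation gives turbidity = -4*stocking + 77.
Substituting into the oxygen equation gives oxygen = -16*stocking + 335.
Linear in stocking, so extremes are at the endpoints: stocking = 2 gives oxygen = 303; stocking = 11 gives oxygen = 159.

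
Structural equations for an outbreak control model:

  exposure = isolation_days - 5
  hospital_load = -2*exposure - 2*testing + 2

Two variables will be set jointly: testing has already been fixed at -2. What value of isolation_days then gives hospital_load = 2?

With testing held at -2:
Substituting into the hospital_load equation gives hospital_load = -2*isolation_days + 16.
Solve -2*isolation_days + 16 = 2: isolation_days = (2 - 16) / -2 = 7.

isolation_days = 7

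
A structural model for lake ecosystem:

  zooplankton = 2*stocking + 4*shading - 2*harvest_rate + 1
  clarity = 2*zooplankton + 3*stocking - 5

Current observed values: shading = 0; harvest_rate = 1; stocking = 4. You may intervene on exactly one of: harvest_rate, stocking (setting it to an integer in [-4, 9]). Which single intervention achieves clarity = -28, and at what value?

set stocking = -3

Intervening on harvest_rate: clarity = -4*harvest_rate + 25. Reaching -28 requires harvest_rate = 53/4, not an integer.
Intervening on stocking: with other inputs at their observed values, clarity = 7*stocking - 7. Solving for -28 gives stocking = -3, within [-4, 9].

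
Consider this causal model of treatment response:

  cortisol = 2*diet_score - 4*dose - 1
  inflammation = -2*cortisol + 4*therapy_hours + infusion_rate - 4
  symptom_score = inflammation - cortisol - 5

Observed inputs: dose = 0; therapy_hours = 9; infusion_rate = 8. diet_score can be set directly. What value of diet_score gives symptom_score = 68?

Substituting into the cortisol equation gives cortisol = 2*diet_score - 1.
Substituting into the inflammation equation gives inflammation = -4*diet_score + 42.
So symptom_score = -6*diet_score + 38.
Solve -6*diet_score + 38 = 68: diet_score = (68 - 38) / -6 = -5.

diet_score = -5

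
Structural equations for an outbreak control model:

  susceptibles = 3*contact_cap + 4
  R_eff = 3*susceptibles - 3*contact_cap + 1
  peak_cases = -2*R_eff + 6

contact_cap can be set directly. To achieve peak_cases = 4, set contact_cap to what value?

contact_cap = -2

Substituting into the R_eff equation gives R_eff = 6*contact_cap + 13.
peak_cases becomes -12*contact_cap - 20.
Solve -12*contact_cap - 20 = 4: contact_cap = (4 + 20) / -12 = -2.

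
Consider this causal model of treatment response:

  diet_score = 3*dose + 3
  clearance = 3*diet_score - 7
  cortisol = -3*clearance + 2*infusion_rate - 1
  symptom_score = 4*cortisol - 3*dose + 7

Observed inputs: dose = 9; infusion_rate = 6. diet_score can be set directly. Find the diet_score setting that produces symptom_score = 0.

diet_score = 3

Intervening on diet_score fixes its value directly, overriding its dependence on dose.
Substituting into the cortisol equation gives cortisol = -9*diet_score + 32.
So symptom_score = -36*diet_score + 108.
Solve -36*diet_score + 108 = 0: diet_score = (0 - 108) / -36 = 3.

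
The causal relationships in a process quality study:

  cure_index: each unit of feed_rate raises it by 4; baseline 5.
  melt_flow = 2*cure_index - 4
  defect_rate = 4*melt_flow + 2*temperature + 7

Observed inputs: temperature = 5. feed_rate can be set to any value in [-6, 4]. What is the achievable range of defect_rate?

Substituting into the melt_flow equation gives melt_flow = 8*feed_rate + 6.
Substituting into the defect_rate equation gives defect_rate = 32*feed_rate + 41.
Linear in feed_rate, so extremes are at the endpoints: feed_rate = -6 gives defect_rate = -151; feed_rate = 4 gives defect_rate = 169.

-151 to 169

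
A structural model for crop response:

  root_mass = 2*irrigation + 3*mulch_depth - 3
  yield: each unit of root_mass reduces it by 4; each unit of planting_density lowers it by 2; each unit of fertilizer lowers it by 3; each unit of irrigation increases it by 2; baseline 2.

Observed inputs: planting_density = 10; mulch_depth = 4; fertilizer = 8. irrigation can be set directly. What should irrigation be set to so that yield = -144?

irrigation = 11

Substituting into the root_mass equation gives root_mass = 2*irrigation + 9.
So yield = -6*irrigation - 78.
Solve -6*irrigation - 78 = -144: irrigation = (-144 + 78) / -6 = 11.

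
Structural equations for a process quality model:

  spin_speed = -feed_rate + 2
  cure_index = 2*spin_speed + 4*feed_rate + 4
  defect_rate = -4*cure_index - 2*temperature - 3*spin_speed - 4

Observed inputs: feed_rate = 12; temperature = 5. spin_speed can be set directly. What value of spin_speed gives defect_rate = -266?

Intervening on spin_speed fixes its value directly, overriding its dependence on feed_rate.
Substituting into the cure_index equation gives cure_index = 2*spin_speed + 52.
So defect_rate = -11*spin_speed - 222.
Solve -11*spin_speed - 222 = -266: spin_speed = (-266 + 222) / -11 = 4.

spin_speed = 4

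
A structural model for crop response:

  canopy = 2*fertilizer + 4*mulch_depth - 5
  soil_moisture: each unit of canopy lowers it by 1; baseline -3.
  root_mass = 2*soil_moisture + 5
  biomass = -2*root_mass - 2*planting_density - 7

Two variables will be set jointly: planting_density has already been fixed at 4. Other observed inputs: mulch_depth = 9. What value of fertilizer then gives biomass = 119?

fertilizer = 1

With planting_density held at 4:
Substituting into the canopy equation gives canopy = 2*fertilizer + 31.
Substituting into the soil_moisture equation gives soil_moisture = -2*fertilizer - 34.
Substituting into the root_mass equation gives root_mass = -4*fertilizer - 63.
Substituting into the biomass equation gives biomass = 8*fertilizer + 111.
Solve 8*fertilizer + 111 = 119: fertilizer = (119 - 111) / 8 = 1.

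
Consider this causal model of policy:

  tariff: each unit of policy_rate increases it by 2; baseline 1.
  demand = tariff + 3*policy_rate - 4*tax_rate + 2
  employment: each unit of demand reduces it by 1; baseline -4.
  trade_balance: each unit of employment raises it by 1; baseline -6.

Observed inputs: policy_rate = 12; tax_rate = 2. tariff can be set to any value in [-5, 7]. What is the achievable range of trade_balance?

-47 to -35

Intervening on tariff fixes its value directly, overriding its dependence on policy_rate.
Substituting into the demand equation gives demand = tariff + 30.
employment becomes -tariff - 34.
Substituting into the trade_balance equation gives trade_balance = -tariff - 40.
Linear in tariff, so extremes are at the endpoints: tariff = -5 gives trade_balance = -35; tariff = 7 gives trade_balance = -47.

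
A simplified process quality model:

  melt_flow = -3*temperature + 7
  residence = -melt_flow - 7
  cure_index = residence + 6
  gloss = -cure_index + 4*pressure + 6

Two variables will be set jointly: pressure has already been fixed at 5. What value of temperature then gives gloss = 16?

temperature = 6

With pressure held at 5:
Substituting into the residence equation gives residence = 3*temperature - 14.
This gives cure_index = 3*temperature - 8.
Substituting into the gloss equation gives gloss = -3*temperature + 34.
Solve -3*temperature + 34 = 16: temperature = (16 - 34) / -3 = 6.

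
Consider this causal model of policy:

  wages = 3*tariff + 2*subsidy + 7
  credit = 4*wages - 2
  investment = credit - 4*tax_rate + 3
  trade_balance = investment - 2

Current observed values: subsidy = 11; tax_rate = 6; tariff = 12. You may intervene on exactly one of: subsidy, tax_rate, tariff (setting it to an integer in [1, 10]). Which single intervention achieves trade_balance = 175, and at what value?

Intervening on subsidy: trade_balance = 8*subsidy + 147. Reaching 175 requires subsidy = 7/2, not an integer.
Intervening on tax_rate: trade_balance = -4*tax_rate + 259. Reaching 175 requires tax_rate = 21, outside [1, 10].
Intervening on tariff: with other inputs at their observed values, trade_balance = 12*tariff + 91. Solving for 175 gives tariff = 7, within [1, 10].

set tariff = 7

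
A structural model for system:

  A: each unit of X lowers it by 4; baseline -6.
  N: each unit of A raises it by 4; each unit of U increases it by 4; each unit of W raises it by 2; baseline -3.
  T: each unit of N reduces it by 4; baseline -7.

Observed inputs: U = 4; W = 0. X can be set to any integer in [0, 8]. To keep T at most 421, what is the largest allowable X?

Substituting into the N equation gives N = -16*X - 11.
This gives T = 64*X + 37.
Require 64*X + 37 ≤ 421, so X ≤ 6.
The largest integer in [0, 8] satisfying this is 6.

X = 6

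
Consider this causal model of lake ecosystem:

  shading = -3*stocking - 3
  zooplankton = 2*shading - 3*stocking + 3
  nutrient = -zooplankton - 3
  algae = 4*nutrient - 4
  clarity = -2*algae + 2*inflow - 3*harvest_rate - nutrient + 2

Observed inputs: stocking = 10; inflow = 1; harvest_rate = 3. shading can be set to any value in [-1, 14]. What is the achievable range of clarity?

-231 to 39

Intervening on shading fixes its value directly, overriding its dependence on stocking.
Substituting into the zooplankton equation gives zooplankton = 2*shading - 27.
Substituting into the nutrient equation gives nutrient = -2*shading + 24.
So algae = -8*shading + 92.
This gives clarity = 18*shading - 213.
Linear in shading, so extremes are at the endpoints: shading = -1 gives clarity = -231; shading = 14 gives clarity = 39.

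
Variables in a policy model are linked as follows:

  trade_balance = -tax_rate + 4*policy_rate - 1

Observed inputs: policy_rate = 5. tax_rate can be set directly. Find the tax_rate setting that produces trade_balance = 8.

Substituting into the trade_balance equation gives trade_balance = -tax_rate + 19.
Solve -tax_rate + 19 = 8: tax_rate = (8 - 19) / -1 = 11.

tax_rate = 11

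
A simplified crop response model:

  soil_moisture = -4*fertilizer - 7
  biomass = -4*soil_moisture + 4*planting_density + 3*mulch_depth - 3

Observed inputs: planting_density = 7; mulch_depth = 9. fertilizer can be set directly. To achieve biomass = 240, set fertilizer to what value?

fertilizer = 10

Substituting into the biomass equation gives biomass = 16*fertilizer + 80.
Solve 16*fertilizer + 80 = 240: fertilizer = (240 - 80) / 16 = 10.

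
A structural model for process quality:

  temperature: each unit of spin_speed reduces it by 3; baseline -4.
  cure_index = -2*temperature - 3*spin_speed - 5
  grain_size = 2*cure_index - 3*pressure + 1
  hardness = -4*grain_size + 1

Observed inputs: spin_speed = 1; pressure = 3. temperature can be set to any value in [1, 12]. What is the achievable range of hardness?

113 to 289

Intervening on temperature fixes its value directly, overriding its dependence on spin_speed.
Substituting into the cure_index equation gives cure_index = -2*temperature - 8.
Substituting into the grain_size equation gives grain_size = -4*temperature - 24.
Substituting into the hardness equation gives hardness = 16*temperature + 97.
Linear in temperature, so extremes are at the endpoints: temperature = 1 gives hardness = 113; temperature = 12 gives hardness = 289.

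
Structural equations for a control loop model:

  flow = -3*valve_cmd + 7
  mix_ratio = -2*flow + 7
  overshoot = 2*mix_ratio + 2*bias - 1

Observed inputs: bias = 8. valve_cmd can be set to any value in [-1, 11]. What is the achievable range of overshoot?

Substituting into the mix_ratio equation gives mix_ratio = 6*valve_cmd - 7.
Substituting into the overshoot equation gives overshoot = 12*valve_cmd + 1.
Linear in valve_cmd, so extremes are at the endpoints: valve_cmd = -1 gives overshoot = -11; valve_cmd = 11 gives overshoot = 133.

-11 to 133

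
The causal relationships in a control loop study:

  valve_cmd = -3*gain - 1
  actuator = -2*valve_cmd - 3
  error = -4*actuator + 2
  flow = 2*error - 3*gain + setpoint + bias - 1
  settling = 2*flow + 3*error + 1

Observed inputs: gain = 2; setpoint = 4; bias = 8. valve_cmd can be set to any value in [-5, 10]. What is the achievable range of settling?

Intervening on valve_cmd fixes its value directly, overriding its dependence on gain.
Substituting into the error equation gives error = 8*valve_cmd + 14.
Substituting into the flow equation gives flow = 16*valve_cmd + 33.
Substituting into the settling equation gives settling = 56*valve_cmd + 109.
Linear in valve_cmd, so extremes are at the endpoints: valve_cmd = -5 gives settling = -171; valve_cmd = 10 gives settling = 669.

-171 to 669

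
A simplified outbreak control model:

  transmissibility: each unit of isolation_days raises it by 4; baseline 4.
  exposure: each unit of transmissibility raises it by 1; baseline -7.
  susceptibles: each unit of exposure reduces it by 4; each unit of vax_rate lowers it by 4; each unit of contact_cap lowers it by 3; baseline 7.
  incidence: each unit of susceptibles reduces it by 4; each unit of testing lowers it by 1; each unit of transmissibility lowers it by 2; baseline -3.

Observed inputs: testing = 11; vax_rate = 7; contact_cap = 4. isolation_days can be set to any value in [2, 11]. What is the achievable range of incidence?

Substituting into the exposure equation gives exposure = 4*isolation_days - 3.
This gives susceptibles = -16*isolation_days - 21.
Substituting into the incidence equation gives incidence = 56*isolation_days + 62.
Linear in isolation_days, so extremes are at the endpoints: isolation_days = 2 gives incidence = 174; isolation_days = 11 gives incidence = 678.

174 to 678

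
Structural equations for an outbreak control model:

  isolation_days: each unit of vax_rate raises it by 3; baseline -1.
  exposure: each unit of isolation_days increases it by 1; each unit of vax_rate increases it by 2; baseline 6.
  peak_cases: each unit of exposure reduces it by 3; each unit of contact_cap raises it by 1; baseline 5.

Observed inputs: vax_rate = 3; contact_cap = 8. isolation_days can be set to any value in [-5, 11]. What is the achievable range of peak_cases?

-56 to -8

Intervening on isolation_days fixes its value directly, overriding its dependence on vax_rate.
Substituting into the exposure equation gives exposure = isolation_days + 12.
Substituting into the peak_cases equation gives peak_cases = -3*isolation_days - 23.
Linear in isolation_days, so extremes are at the endpoints: isolation_days = -5 gives peak_cases = -8; isolation_days = 11 gives peak_cases = -56.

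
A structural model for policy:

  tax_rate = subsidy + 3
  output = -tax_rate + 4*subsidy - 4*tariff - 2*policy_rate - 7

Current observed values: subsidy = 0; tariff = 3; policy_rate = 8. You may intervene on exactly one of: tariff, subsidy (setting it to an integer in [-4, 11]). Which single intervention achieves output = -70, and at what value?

Intervening on tariff: with other inputs at their observed values, output = -4*tariff - 26. Solving for -70 gives tariff = 11, within [-4, 11].
Intervening on subsidy: output = 3*subsidy - 38. Reaching -70 requires subsidy = -32/3, not an integer.

set tariff = 11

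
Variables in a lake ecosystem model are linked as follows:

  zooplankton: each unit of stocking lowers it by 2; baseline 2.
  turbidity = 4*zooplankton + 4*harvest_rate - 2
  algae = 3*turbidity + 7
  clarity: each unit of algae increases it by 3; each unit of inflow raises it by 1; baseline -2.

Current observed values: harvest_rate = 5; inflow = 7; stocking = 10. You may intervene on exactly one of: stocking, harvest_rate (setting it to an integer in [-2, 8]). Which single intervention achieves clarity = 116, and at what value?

set stocking = 2

Intervening on stocking: with other inputs at their observed values, clarity = -72*stocking + 260. Solving for 116 gives stocking = 2, within [-2, 8].
Intervening on harvest_rate: clarity = 36*harvest_rate - 640. Reaching 116 requires harvest_rate = 21, outside [-2, 8].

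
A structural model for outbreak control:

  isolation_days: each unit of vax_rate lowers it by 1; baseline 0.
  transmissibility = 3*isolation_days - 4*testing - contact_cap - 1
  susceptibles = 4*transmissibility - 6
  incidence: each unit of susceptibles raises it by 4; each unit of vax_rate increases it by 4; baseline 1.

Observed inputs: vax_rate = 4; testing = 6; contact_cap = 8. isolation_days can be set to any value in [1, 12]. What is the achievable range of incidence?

-487 to 41

Intervening on isolation_days fixes its value directly, overriding its dependence on vax_rate.
Substituting into the transmissibility equation gives transmissibility = 3*isolation_days - 33.
Substituting into the susceptibles equation gives susceptibles = 12*isolation_days - 138.
This gives incidence = 48*isolation_days - 535.
Linear in isolation_days, so extremes are at the endpoints: isolation_days = 1 gives incidence = -487; isolation_days = 12 gives incidence = 41.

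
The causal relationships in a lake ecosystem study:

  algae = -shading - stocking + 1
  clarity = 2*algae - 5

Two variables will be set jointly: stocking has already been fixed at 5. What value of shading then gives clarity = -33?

With stocking held at 5:
Substituting into the algae equation gives algae = -shading - 4.
This gives clarity = -2*shading - 13.
Solve -2*shading - 13 = -33: shading = (-33 + 13) / -2 = 10.

shading = 10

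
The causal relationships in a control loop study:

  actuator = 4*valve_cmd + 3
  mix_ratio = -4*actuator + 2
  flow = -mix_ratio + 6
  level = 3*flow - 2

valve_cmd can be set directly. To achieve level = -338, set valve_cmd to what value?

valve_cmd = -8

Substituting into the mix_ratio equation gives mix_ratio = -16*valve_cmd - 10.
This gives flow = 16*valve_cmd + 16.
Substituting into the level equation gives level = 48*valve_cmd + 46.
Solve 48*valve_cmd + 46 = -338: valve_cmd = (-338 - 46) / 48 = -8.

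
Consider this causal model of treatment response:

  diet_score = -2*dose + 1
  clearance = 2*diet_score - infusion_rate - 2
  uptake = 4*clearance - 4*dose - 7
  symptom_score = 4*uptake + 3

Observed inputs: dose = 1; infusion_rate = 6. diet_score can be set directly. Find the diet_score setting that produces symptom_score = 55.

Intervening on diet_score fixes its value directly, overriding its dependence on dose.
Substituting into the clearance equation gives clearance = 2*diet_score - 8.
This gives uptake = 8*diet_score - 43.
So symptom_score = 32*diet_score - 169.
Solve 32*diet_score - 169 = 55: diet_score = (55 + 169) / 32 = 7.

diet_score = 7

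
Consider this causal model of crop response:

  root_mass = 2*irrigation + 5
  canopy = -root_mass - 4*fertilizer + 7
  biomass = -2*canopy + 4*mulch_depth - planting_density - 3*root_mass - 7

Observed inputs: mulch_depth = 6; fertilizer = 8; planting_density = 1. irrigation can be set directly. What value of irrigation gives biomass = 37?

Substituting into the canopy equation gives canopy = -2*irrigation - 30.
So biomass = -2*irrigation + 61.
Solve -2*irrigation + 61 = 37: irrigation = (37 - 61) / -2 = 12.

irrigation = 12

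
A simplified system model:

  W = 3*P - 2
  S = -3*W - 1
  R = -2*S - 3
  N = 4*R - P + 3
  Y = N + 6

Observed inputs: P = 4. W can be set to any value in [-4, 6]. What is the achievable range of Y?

-95 to 145

Intervening on W fixes its value directly, overriding its dependence on P.
Substituting into the R equation gives R = 6*W - 1.
N becomes 24*W - 5.
So Y = 24*W + 1.
Linear in W, so extremes are at the endpoints: W = -4 gives Y = -95; W = 6 gives Y = 145.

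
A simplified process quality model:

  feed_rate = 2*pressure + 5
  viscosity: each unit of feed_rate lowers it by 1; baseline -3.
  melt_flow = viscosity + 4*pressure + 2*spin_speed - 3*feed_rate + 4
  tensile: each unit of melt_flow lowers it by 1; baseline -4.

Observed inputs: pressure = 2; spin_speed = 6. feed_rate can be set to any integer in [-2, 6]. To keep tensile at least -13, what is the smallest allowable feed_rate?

feed_rate = 3

Intervening on feed_rate fixes its value directly, overriding its dependence on pressure.
Substituting into the melt_flow equation gives melt_flow = -4*feed_rate + 21.
Substituting into the tensile equation gives tensile = 4*feed_rate - 25.
Require 4*feed_rate - 25 ≥ -13, so feed_rate ≥ 3.
The smallest integer in [-2, 6] satisfying this is 3.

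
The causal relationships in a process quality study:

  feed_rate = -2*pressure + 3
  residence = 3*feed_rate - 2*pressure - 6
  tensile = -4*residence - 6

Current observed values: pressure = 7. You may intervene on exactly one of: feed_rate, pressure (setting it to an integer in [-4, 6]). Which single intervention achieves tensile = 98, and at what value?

set feed_rate = -2

Intervening on feed_rate: with other inputs at their observed values, tensile = -12*feed_rate + 74. Solving for 98 gives feed_rate = -2, within [-4, 6].
Intervening on pressure: tensile = 32*pressure - 18. Reaching 98 requires pressure = 29/8, not an integer.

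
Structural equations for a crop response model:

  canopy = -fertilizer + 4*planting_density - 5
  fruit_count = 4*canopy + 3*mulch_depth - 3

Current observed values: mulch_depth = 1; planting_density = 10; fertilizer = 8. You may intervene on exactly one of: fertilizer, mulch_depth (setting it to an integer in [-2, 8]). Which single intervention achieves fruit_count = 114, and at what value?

Intervening on fertilizer: fruit_count = -4*fertilizer + 140. Reaching 114 requires fertilizer = 13/2, not an integer.
Intervening on mulch_depth: with other inputs at their observed values, fruit_count = 3*mulch_depth + 105. Solving for 114 gives mulch_depth = 3, within [-2, 8].

set mulch_depth = 3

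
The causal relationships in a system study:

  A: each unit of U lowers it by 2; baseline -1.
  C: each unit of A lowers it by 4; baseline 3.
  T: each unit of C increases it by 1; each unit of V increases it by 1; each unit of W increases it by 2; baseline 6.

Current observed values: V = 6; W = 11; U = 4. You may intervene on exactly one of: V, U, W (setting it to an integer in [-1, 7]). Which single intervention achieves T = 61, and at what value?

set W = 5

Intervening on V: T = V + 67. Reaching 61 requires V = -6, outside [-1, 7].
Intervening on U: T = 8*U + 41. Reaching 61 requires U = 5/2, not an integer.
Intervening on W: with other inputs at their observed values, T = 2*W + 51. Solving for 61 gives W = 5, within [-1, 7].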